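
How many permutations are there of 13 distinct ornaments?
13! = 6227020800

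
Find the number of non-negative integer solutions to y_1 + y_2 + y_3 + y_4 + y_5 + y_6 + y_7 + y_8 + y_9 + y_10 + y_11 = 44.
C(44+11-1, 11-1) = C(54, 10) = 23930713170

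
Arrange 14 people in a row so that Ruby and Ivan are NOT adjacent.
Total - adjacent = 14! - (14-1)!×2 = 87178291200 - 12454041600 = 74724249600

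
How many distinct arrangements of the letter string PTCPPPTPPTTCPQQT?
16! / (2! × 5! × 7! × 2!) = 8648640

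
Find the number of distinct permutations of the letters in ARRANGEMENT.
11! / (2! × 2! × 2! × 1! × 2! × 1! × 1!) = 2494800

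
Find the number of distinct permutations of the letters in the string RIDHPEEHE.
9! / (1! × 1! × 3! × 1! × 2! × 1!) = 30240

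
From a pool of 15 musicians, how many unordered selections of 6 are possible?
C(15,6) = 15!/(6!×9!) = 5005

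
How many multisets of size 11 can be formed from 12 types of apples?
C(11+12-1, 12-1) = C(22, 11) = 705432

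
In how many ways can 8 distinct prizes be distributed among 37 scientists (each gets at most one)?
P(37,8) = 37!/(37-8)! = 1556675366400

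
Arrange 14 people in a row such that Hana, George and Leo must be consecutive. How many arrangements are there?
Treat the 3 as one block: (14-3+1)! × 3! = 479001600 × 6 = 2874009600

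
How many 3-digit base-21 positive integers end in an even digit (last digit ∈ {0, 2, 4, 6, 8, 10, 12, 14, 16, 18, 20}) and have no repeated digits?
Last∈{0,2,4,6,8,10,12,14,16,18,20}. Last=0: 380. Last nonzero: 10×19×P(19,1) = 3610. Total = 3990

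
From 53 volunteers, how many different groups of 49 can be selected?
C(53,49) = 53!/(49!×4!) = 292825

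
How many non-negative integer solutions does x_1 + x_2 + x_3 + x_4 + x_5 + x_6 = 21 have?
C(21+6-1, 6-1) = C(26, 5) = 65780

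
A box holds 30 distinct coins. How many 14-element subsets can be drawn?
C(30,14) = 30!/(14!×16!) = 145422675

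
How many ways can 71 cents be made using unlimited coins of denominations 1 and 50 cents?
Coefficient of x^71 in 1/(1-x^1) · 1/(1-x^50). Use j coins of 50 for j = 0..⌊71/50⌋ = 1, the rest in 1s: 1 + 1 = 2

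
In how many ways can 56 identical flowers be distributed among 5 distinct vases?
C(56+5-1, 5-1) = C(60, 4) = 487635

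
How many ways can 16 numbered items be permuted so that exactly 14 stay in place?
Choose the 14 fixed points C(16,14) = 120, derange the rest: !2 = Σ_{j=0}^{2} (-1)^j·2!/j! = 2 - 2 + 1 = 1. Product = 120 × 1 = 120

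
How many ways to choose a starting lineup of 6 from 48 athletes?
C(48,6) = 48!/(6!×42!) = 12271512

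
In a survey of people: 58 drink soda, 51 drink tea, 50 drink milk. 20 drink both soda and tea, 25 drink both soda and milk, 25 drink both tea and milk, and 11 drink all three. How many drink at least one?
|A∪B∪C| = 58+51+50-20-25-25+11 = 100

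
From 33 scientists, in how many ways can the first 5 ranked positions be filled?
P(33,5) = 33!/(33-5)! = 28480320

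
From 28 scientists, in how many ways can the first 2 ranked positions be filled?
P(28,2) = 28!/(28-2)! = 756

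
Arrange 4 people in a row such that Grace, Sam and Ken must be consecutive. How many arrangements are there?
Treat the 3 as one block: (4-3+1)! × 3! = 2 × 6 = 12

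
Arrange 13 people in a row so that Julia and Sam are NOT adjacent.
Total - adjacent = 13! - (13-1)!×2 = 6227020800 - 958003200 = 5269017600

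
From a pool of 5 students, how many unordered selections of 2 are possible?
C(5,2) = 5!/(2!×3!) = 10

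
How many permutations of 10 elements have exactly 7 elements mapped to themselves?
Choose the 7 fixed points C(10,7) = 120, derange the rest: !3 = Σ_{j=0}^{3} (-1)^j·3!/j! = 6 - 6 + 3 - 1 = 2. Product = 120 × 2 = 240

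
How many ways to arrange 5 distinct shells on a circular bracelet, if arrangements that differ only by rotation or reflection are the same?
(5-1)!/2 = 24/2 = 12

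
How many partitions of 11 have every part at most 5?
Let r_j(i) = number of partitions of i into parts ≤ j, for i = 0..11. r_1(i) = 1 for all i; r_j(i) = r_{j-1}(i) + r_j(i-j). Rows j = 2..5: ≤2: 1 1 2 2 3 3 4 4 5 5 6 6; ≤3: 1 1 2 3 4 5 7 8 10 12 14 16; ≤4: 1 1 2 3 5 6 9 11 15 18 23 27; ≤5: 1 1 2 3 5 7 10 13 18 23 30 37. r_5(11) = 37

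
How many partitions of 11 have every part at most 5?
Let r_j(i) = number of partitions of i into parts ≤ j, for i = 0..11. r_1(i) = 1 for all i; r_j(i) = r_{j-1}(i) + r_j(i-j). Rows j = 2..5: ≤2: 1 1 2 2 3 3 4 4 5 5 6 6; ≤3: 1 1 2 3 4 5 7 8 10 12 14 16; ≤4: 1 1 2 3 5 6 9 11 15 18 23 27; ≤5: 1 1 2 3 5 7 10 13 18 23 30 37. r_5(11) = 37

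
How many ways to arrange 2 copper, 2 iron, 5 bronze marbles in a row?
9! / (2! × 2! × 5!) = 756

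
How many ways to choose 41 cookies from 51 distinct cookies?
C(51,41) = 51!/(41!×10!) = 12777711870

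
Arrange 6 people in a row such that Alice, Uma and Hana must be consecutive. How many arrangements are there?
Treat the 3 as one block: (6-3+1)! × 3! = 24 × 6 = 144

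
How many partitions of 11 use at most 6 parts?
By conjugation, equals partitions of 11 into parts ≤ 6. Let r_j(i) = number of partitions of i into parts ≤ j, for i = 0..11. r_1(i) = 1 for all i; r_j(i) = r_{j-1}(i) + r_j(i-j). Rows j = 2..6: ≤2: 1 1 2 2 3 3 4 4 5 5 6 6; ≤3: 1 1 2 3 4 5 7 8 10 12 14 16; ≤4: 1 1 2 3 5 6 9 11 15 18 23 27; ≤5: 1 1 2 3 5 7 10 13 18 23 30 37; ≤6: 1 1 2 3 5 7 11 14 20 26 35 44. r_6(11) = 44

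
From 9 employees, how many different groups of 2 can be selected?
C(9,2) = 9!/(2!×7!) = 36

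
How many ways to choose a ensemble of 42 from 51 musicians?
C(51,42) = 51!/(42!×9!) = 3042312350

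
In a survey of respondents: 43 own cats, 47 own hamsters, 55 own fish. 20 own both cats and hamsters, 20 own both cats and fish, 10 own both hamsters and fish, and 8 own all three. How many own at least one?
|A∪B∪C| = 43+47+55-20-20-10+8 = 103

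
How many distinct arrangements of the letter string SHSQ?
4! / (1! × 1! × 2!) = 12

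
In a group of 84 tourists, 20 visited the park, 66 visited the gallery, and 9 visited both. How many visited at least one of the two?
|A∪B| = |A| + |B| - |A∩B| = 20 + 66 - 9 = 77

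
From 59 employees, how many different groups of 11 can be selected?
C(59,11) = 59!/(11!×48!) = 279871768995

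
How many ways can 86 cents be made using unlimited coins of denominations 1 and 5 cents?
Coefficient of x^86 in 1/(1-x^1) · 1/(1-x^5). Use j coins of 5 for j = 0..⌊86/5⌋ = 17, the rest in 1s: 17 + 1 = 18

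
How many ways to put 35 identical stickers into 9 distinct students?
C(35+9-1, 9-1) = C(43, 8) = 145008513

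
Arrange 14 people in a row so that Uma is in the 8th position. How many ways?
Fix one position: (14-1)! = 6227020800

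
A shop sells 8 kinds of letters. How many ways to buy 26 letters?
C(26+8-1, 8-1) = C(33, 7) = 4272048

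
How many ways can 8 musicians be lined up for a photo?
8! = 40320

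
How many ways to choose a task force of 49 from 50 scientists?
C(50,49) = 50!/(49!×1!) = 50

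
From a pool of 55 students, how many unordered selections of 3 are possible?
C(55,3) = 55!/(3!×52!) = 26235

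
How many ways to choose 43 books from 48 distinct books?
C(48,43) = 48!/(43!×5!) = 1712304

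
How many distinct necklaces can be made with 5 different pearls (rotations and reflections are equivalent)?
(5-1)!/2 = 24/2 = 12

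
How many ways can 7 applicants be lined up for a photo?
7! = 5040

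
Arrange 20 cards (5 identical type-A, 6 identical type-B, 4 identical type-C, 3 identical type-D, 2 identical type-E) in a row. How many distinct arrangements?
20! / (5! × 6! × 4! × 3! × 2!) = 97772875200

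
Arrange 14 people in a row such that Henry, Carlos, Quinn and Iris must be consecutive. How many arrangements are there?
Treat the 4 as one block: (14-4+1)! × 4! = 39916800 × 24 = 958003200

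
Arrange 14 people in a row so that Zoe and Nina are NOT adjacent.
Total - adjacent = 14! - (14-1)!×2 = 87178291200 - 12454041600 = 74724249600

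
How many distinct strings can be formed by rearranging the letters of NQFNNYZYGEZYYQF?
15! / (1! × 1! × 4! × 2! × 2! × 2! × 3!) = 1135134000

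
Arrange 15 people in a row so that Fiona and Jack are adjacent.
Treat as block: (15-1)! × 2! = 87178291200 × 2 = 174356582400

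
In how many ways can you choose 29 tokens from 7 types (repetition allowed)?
C(29+7-1, 7-1) = C(35, 6) = 1623160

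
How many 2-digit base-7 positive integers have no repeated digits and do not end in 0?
Last digit: 6 nonzero choices. First digit: 5 (nonzero, ≠last). Middle 0: P(5,0) = 1. Total = 30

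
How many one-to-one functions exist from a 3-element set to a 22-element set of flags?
P(22,3) = 22!/(22-3)! = 9240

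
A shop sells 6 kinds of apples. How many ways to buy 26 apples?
C(26+6-1, 6-1) = C(31, 5) = 169911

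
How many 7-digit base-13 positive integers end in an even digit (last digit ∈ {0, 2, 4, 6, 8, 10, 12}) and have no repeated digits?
Last∈{0,2,4,6,8,10,12}. Last=0: 665280. Last nonzero: 6×11×P(11,5) = 3659040. Total = 4324320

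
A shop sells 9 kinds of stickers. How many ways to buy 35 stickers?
C(35+9-1, 9-1) = C(43, 8) = 145008513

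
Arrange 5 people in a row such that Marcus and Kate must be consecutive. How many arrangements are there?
Treat the 2 as one block: (5-2+1)! × 2! = 24 × 2 = 48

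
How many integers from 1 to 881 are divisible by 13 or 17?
⌊881/13⌋ + ⌊881/17⌋ - ⌊881/221⌋ = 67 + 51 - 3 = 115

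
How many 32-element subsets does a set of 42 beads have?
C(42,32) = 42!/(32!×10!) = 1471442973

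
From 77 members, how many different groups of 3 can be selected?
C(77,3) = 77!/(3!×74!) = 73150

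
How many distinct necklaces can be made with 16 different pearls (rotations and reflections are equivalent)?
(16-1)!/2 = 1307674368000/2 = 653837184000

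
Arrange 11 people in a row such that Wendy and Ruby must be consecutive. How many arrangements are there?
Treat the 2 as one block: (11-2+1)! × 2! = 3628800 × 2 = 7257600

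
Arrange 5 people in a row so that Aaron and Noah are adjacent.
Treat as block: (5-1)! × 2! = 24 × 2 = 48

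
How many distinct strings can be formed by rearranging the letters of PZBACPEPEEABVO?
14! / (3! × 1! × 2! × 1! × 3! × 1! × 2! × 1!) = 605404800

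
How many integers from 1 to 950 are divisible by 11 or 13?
⌊950/11⌋ + ⌊950/13⌋ - ⌊950/143⌋ = 86 + 73 - 6 = 153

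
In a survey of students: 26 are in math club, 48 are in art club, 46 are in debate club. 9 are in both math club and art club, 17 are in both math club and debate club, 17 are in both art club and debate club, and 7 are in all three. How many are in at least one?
|A∪B∪C| = 26+48+46-9-17-17+7 = 84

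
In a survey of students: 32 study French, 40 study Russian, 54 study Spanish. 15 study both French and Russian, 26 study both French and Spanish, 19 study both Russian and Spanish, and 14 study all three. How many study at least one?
|A∪B∪C| = 32+40+54-15-26-19+14 = 80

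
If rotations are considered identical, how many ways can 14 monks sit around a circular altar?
Circular: fix one position, arrange the rest. (14-1)! = 6227020800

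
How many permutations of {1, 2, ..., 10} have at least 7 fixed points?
Exactly j fixed points: C(10,j)·!(10-j); sum over j ≥ 7 (derangement numbers via !m = (m-1)·(!(m-1) + !(m-2)): !0..!3 = 1, 0, 1, 2). Σ_{j=7}^{10} C(10,j)·!(10-j) = C(10,7)·!3 + C(10,8)·!2 + C(10,9)·!1 + C(10,10)·!0 = 120·2 + 45·1 + 10·0 + 1·1 = 286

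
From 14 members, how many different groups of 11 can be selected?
C(14,11) = 14!/(11!×3!) = 364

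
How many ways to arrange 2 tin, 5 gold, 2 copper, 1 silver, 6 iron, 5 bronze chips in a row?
21! / (2! × 5! × 2! × 1! × 6! × 5!) = 1231938227520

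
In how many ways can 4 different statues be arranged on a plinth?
4! = 24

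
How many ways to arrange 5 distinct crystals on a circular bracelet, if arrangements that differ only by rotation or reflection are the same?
(5-1)!/2 = 24/2 = 12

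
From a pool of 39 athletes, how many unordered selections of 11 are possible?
C(39,11) = 39!/(11!×28!) = 1676056044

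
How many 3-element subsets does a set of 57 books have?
C(57,3) = 57!/(3!×54!) = 29260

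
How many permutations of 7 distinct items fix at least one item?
Complement of the derangements. !7 = Σ_{j=0}^{7} (-1)^j·7!/j! = 5040 - 5040 + 2520 - 840 + 210 - 42 + 7 - 1 = 1854. 7! - !7 = 5040 - 1854 = 3186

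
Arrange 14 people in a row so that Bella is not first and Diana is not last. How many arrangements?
By inclusion-exclusion: 14! - 2×(14-1)! + (14-2)! = 87178291200 - 12454041600 + 479001600 = 75203251200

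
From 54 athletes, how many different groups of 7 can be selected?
C(54,7) = 54!/(7!×47!) = 177100560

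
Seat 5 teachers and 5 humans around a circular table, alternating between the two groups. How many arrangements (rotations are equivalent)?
Fix one of the teachers: (5-1)! ways for the remaining teachers, × 5! ways for the humans = 24 × 120 = 2880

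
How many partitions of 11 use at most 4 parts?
By conjugation, equals partitions of 11 into parts ≤ 4. Let r_j(i) = number of partitions of i into parts ≤ j, for i = 0..11. r_1(i) = 1 for all i; r_j(i) = r_{j-1}(i) + r_j(i-j). Rows j = 2..4: ≤2: 1 1 2 2 3 3 4 4 5 5 6 6; ≤3: 1 1 2 3 4 5 7 8 10 12 14 16; ≤4: 1 1 2 3 5 6 9 11 15 18 23 27. r_4(11) = 27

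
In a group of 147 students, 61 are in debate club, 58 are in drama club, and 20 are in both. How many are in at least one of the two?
|A∪B| = |A| + |B| - |A∩B| = 61 + 58 - 20 = 99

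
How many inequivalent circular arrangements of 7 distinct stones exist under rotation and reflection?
(7-1)!/2 = 720/2 = 360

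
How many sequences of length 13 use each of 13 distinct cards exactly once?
13! = 6227020800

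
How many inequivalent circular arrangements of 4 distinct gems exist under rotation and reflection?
(4-1)!/2 = 6/2 = 3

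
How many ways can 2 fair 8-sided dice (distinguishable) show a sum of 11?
Coefficient of x^11 in (x + x² + ... + x^8)^2. By inclusion-exclusion on dice exceeding 8: Σ_j (-1)^j C(2,j)·C(11-1-8j, 1) = C(2,0)·C(10,1) - C(2,1)·C(2,1) = 1·10 - 2·2 = 6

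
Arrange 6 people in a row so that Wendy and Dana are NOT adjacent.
Total - adjacent = 6! - (6-1)!×2 = 720 - 240 = 480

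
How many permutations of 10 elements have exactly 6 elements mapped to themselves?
Choose the 6 fixed points C(10,6) = 210, derange the rest: !4 = Σ_{j=0}^{4} (-1)^j·4!/j! = 24 - 24 + 12 - 4 + 1 = 9. Product = 210 × 9 = 1890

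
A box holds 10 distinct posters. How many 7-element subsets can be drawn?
C(10,7) = 10!/(7!×3!) = 120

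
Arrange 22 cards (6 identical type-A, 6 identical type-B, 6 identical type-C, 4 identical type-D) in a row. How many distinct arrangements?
22! / (6! × 6! × 6! × 4!) = 125475189840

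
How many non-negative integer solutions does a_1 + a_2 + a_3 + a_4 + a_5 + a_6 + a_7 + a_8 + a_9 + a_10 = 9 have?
C(9+10-1, 10-1) = C(18, 9) = 48620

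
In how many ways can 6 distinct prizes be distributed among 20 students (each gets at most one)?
P(20,6) = 20!/(20-6)! = 27907200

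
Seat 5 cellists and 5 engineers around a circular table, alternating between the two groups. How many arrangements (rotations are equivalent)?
Fix one of the cellists: (5-1)! ways for the remaining cellists, × 5! ways for the engineers = 24 × 120 = 2880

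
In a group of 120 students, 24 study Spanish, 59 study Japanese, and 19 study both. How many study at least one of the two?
|A∪B| = |A| + |B| - |A∩B| = 24 + 59 - 19 = 64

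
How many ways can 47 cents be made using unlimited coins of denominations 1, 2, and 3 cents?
Coefficient of x^47 in 1/(1-x^1) · 1/(1-x^2) · 1/(1-x^3). Case on j = number of 3-cent coins (j = 0..15); remainder r = 47 - 3j is made from {1,2} in ⌊r/2⌋+1 ways. r = 47, 44, 41, 38, 35, 32, 29, 26, 23, 20, 17, 14, 11, 8, 5, 2 → 24 + 23 + 21 + 20 + 18 + 17 + 15 + 14 + 12 + 11 + 9 + 8 + 6 + 5 + 3 + 2 = 208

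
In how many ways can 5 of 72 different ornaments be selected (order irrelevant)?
C(72,5) = 72!/(5!×67!) = 13991544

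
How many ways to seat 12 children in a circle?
Circular: fix one position, arrange the rest. (12-1)! = 39916800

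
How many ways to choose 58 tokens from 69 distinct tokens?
C(69,58) = 69!/(58!×11!) = 1823810410032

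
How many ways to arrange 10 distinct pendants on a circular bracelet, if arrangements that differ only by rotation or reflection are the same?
(10-1)!/2 = 362880/2 = 181440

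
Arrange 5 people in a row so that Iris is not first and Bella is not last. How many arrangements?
By inclusion-exclusion: 5! - 2×(5-1)! + (5-2)! = 120 - 48 + 6 = 78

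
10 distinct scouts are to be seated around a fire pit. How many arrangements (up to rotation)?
Circular: fix one position, arrange the rest. (10-1)! = 362880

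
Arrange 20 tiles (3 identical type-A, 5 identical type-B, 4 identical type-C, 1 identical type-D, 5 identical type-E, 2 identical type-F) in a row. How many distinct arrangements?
20! / (3! × 5! × 4! × 1! × 5! × 2!) = 586637251200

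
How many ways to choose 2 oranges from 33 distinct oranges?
C(33,2) = 33!/(2!×31!) = 528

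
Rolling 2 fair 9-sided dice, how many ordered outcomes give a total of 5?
Coefficient of x^5 in (x + x² + ... + x^9)^2. By inclusion-exclusion on dice exceeding 9: Σ_j (-1)^j C(2,j)·C(5-1-9j, 1) = C(2,0)·C(4,1) = 1·4 = 4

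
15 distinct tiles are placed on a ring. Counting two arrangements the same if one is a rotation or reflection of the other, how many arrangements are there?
(15-1)!/2 = 87178291200/2 = 43589145600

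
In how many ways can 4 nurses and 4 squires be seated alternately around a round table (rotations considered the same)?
Fix one of the nurses: (4-1)! ways for the remaining nurses, × 4! ways for the squires = 6 × 24 = 144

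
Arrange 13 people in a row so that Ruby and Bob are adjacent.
Treat as block: (13-1)! × 2! = 479001600 × 2 = 958003200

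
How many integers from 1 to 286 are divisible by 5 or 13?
⌊286/5⌋ + ⌊286/13⌋ - ⌊286/65⌋ = 57 + 22 - 4 = 75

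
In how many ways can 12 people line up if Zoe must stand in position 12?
Fix one position: (12-1)! = 39916800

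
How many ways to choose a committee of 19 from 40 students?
C(40,19) = 40!/(19!×21!) = 131282408400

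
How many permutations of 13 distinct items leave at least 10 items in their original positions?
Exactly j fixed points: C(13,j)·!(13-j); sum over j ≥ 10 (derangement numbers via !m = (m-1)·(!(m-1) + !(m-2)): !0..!3 = 1, 0, 1, 2). Σ_{j=10}^{13} C(13,j)·!(13-j) = C(13,10)·!3 + C(13,11)·!2 + C(13,12)·!1 + C(13,13)·!0 = 286·2 + 78·1 + 13·0 + 1·1 = 651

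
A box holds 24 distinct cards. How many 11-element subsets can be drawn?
C(24,11) = 24!/(11!×13!) = 2496144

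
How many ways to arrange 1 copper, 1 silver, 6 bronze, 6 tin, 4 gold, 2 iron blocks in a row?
20! / (1! × 1! × 6! × 6! × 4! × 2!) = 97772875200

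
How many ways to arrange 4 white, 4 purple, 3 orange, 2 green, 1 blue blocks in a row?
14! / (4! × 4! × 3! × 2! × 1!) = 12612600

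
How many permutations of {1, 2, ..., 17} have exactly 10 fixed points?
Choose the 10 fixed points C(17,10) = 19448, derange the rest: !7 = Σ_{j=0}^{7} (-1)^j·7!/j! = 5040 - 5040 + 2520 - 840 + 210 - 42 + 7 - 1 = 1854. Product = 19448 × 1854 = 36056592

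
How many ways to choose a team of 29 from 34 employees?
C(34,29) = 34!/(29!×5!) = 278256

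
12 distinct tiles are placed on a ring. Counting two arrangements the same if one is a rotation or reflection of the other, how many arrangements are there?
(12-1)!/2 = 39916800/2 = 19958400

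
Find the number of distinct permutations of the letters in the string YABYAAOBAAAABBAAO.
17! / (9! × 4! × 2! × 2!) = 10210200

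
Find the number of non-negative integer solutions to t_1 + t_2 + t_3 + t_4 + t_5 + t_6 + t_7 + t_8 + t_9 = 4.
C(4+9-1, 9-1) = C(12, 8) = 495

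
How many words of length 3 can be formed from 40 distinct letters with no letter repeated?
P(40,3) = 40!/(40-3)! = 59280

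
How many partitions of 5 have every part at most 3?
Let r_j(i) = number of partitions of i into parts ≤ j, for i = 0..5. r_1(i) = 1 for all i; r_j(i) = r_{j-1}(i) + r_j(i-j). Rows j = 2..3: ≤2: 1 1 2 2 3 3; ≤3: 1 1 2 3 4 5. r_3(5) = 5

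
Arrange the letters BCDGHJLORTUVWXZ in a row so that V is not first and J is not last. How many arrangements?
By inclusion-exclusion: 15! - 2×(15-1)! + (15-2)! = 1307674368000 - 174356582400 + 6227020800 = 1139544806400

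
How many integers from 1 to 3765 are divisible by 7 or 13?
⌊3765/7⌋ + ⌊3765/13⌋ - ⌊3765/91⌋ = 537 + 289 - 41 = 785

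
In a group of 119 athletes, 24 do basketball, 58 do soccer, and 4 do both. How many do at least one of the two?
|A∪B| = |A| + |B| - |A∩B| = 24 + 58 - 4 = 78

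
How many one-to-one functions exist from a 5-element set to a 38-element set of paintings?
P(38,5) = 38!/(38-5)! = 60233040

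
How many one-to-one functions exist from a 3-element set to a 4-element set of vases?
P(4,3) = 4!/(4-3)! = 24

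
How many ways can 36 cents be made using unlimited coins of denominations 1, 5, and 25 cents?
Coefficient of x^36 in 1/(1-x^1) · 1/(1-x^5) · 1/(1-x^25). Case on j = number of 25-cent coins (j = 0..1); remainder r = 36 - 25j is made from {1,5} in ⌊r/5⌋+1 ways. r = 36, 11 → 8 + 3 = 11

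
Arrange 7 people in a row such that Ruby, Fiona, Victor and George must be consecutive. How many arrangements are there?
Treat the 4 as one block: (7-4+1)! × 4! = 24 × 24 = 576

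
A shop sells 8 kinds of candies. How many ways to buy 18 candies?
C(18+8-1, 8-1) = C(25, 7) = 480700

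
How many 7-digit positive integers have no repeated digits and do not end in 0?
Last digit: 9 nonzero choices. First digit: 8 (nonzero, ≠last). Middle 5: P(8,5) = 6720. Total = 483840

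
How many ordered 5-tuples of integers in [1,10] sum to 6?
Coefficient of x^6 in (x + x² + ... + x^10)^5. By inclusion-exclusion on dice exceeding 10: Σ_j (-1)^j C(5,j)·C(6-1-10j, 4) = C(5,0)·C(5,4) = 1·5 = 5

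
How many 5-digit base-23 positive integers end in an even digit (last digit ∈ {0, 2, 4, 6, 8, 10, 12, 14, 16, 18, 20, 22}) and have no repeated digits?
Last∈{0,2,4,6,8,10,12,14,16,18,20,22}. Last=0: 175560. Last nonzero: 11×21×P(21,3) = 1843380. Total = 2018940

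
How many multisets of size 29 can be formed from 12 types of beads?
C(29+12-1, 12-1) = C(40, 11) = 2311801440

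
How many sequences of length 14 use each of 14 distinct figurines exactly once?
14! = 87178291200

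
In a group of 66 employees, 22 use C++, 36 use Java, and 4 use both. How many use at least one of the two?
|A∪B| = |A| + |B| - |A∩B| = 22 + 36 - 4 = 54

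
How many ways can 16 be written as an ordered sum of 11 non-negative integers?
C(16+11-1, 11-1) = C(26, 10) = 5311735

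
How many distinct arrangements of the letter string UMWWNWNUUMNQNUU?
15! / (1! × 3! × 4! × 5! × 2!) = 37837800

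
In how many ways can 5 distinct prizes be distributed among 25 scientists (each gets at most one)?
P(25,5) = 25!/(25-5)! = 6375600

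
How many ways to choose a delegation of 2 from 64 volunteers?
C(64,2) = 64!/(2!×62!) = 2016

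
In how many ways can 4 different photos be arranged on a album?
4! = 24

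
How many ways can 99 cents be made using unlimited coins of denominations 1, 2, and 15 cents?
Coefficient of x^99 in 1/(1-x^1) · 1/(1-x^2) · 1/(1-x^15). Case on j = number of 15-cent coins (j = 0..6); remainder r = 99 - 15j is made from {1,2} in ⌊r/2⌋+1 ways. r = 99, 84, 69, 54, 39, 24, 9 → 50 + 43 + 35 + 28 + 20 + 13 + 5 = 194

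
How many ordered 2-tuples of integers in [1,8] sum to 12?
Coefficient of x^12 in (x + x² + ... + x^8)^2. By inclusion-exclusion on dice exceeding 8: Σ_j (-1)^j C(2,j)·C(12-1-8j, 1) = C(2,0)·C(11,1) - C(2,1)·C(3,1) = 1·11 - 2·3 = 5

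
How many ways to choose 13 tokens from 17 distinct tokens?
C(17,13) = 17!/(13!×4!) = 2380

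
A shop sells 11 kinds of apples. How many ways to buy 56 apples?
C(56+11-1, 11-1) = C(66, 10) = 210980549208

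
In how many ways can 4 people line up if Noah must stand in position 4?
Fix one position: (4-1)! = 6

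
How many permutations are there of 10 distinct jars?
10! = 3628800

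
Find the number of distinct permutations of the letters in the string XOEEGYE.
7! / (1! × 3! × 1! × 1! × 1!) = 840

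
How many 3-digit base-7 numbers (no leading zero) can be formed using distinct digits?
First digit: 6 choices (nonzero). Then descending: 6 × 6 × 5 = 180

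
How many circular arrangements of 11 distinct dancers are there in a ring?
Circular: fix one position, arrange the rest. (11-1)! = 3628800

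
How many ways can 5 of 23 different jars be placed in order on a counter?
P(23,5) = 23!/(23-5)! = 4037880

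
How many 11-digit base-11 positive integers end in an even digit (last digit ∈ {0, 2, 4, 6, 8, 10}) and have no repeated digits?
Last∈{0,2,4,6,8,10}. Last=0: 3628800. Last nonzero: 5×9×P(9,9) = 16329600. Total = 19958400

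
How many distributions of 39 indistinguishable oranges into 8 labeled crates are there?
C(39+8-1, 8-1) = C(46, 7) = 53524680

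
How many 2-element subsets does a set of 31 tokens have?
C(31,2) = 31!/(2!×29!) = 465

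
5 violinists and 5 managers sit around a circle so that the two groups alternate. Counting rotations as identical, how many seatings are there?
Fix one of the violinists: (5-1)! ways for the remaining violinists, × 5! ways for the managers = 24 × 120 = 2880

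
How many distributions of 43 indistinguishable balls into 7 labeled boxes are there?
C(43+7-1, 7-1) = C(49, 6) = 13983816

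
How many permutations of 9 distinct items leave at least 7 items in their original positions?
Exactly j fixed points: C(9,j)·!(9-j); sum over j ≥ 7 (derangement numbers via !m = (m-1)·(!(m-1) + !(m-2)): !0..!2 = 1, 0, 1). Σ_{j=7}^{9} C(9,j)·!(9-j) = C(9,7)·!2 + C(9,8)·!1 + C(9,9)·!0 = 36·1 + 9·0 + 1·1 = 37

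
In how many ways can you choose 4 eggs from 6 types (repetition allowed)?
C(4+6-1, 6-1) = C(9, 5) = 126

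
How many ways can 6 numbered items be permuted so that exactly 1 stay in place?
Choose the 1 fixed point C(6,1) = 6, derange the rest: !5 = Σ_{j=0}^{5} (-1)^j·5!/j! = 120 - 120 + 60 - 20 + 5 - 1 = 44. Product = 6 × 44 = 264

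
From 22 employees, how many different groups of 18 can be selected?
C(22,18) = 22!/(18!×4!) = 7315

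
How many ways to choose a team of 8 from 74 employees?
C(74,8) = 74!/(8!×66!) = 15071474661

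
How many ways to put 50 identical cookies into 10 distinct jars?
C(50+10-1, 10-1) = C(59, 9) = 12565671261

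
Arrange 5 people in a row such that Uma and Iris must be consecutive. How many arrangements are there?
Treat the 2 as one block: (5-2+1)! × 2! = 24 × 2 = 48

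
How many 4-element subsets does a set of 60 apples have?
C(60,4) = 60!/(4!×56!) = 487635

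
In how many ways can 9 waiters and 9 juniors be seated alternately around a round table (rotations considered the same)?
Fix one of the waiters: (9-1)! ways for the remaining waiters, × 9! ways for the juniors = 40320 × 362880 = 14631321600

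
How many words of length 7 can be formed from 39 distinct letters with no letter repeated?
P(39,7) = 39!/(39-7)! = 77519922480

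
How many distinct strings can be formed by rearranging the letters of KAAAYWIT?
8! / (1! × 1! × 1! × 1! × 1! × 3!) = 6720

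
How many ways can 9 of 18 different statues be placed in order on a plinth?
P(18,9) = 18!/(18-9)! = 17643225600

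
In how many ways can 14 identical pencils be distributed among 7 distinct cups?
C(14+7-1, 7-1) = C(20, 6) = 38760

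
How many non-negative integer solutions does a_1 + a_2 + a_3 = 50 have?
C(50+3-1, 3-1) = C(52, 2) = 1326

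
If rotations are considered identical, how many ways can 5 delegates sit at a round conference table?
Circular: fix one position, arrange the rest. (5-1)! = 24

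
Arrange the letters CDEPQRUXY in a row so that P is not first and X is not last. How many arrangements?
By inclusion-exclusion: 9! - 2×(9-1)! + (9-2)! = 362880 - 80640 + 5040 = 287280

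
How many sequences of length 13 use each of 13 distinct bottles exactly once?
13! = 6227020800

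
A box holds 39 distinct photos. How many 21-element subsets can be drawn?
C(39,21) = 39!/(21!×18!) = 62359143990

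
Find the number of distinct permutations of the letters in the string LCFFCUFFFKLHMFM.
15! / (2! × 1! × 1! × 2! × 6! × 2! × 1!) = 227026800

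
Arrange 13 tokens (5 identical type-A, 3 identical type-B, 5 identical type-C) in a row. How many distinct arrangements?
13! / (5! × 3! × 5!) = 72072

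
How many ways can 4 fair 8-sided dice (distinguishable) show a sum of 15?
Coefficient of x^15 in (x + x² + ... + x^8)^4. By inclusion-exclusion on dice exceeding 8: Σ_j (-1)^j C(4,j)·C(15-1-8j, 3) = C(4,0)·C(14,3) - C(4,1)·C(6,3) = 1·364 - 4·20 = 284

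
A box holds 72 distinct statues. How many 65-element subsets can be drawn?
C(72,65) = 72!/(65!×7!) = 1473109704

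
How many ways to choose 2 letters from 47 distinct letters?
C(47,2) = 47!/(2!×45!) = 1081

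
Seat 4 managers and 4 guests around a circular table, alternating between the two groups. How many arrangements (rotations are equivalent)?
Fix one of the managers: (4-1)! ways for the remaining managers, × 4! ways for the guests = 6 × 24 = 144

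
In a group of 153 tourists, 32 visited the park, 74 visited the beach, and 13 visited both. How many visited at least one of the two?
|A∪B| = |A| + |B| - |A∩B| = 32 + 74 - 13 = 93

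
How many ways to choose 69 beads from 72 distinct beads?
C(72,69) = 72!/(69!×3!) = 59640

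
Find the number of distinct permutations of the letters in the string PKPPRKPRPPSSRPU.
15! / (2! × 1! × 3! × 7! × 2!) = 10810800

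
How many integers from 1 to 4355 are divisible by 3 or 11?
⌊4355/3⌋ + ⌊4355/11⌋ - ⌊4355/33⌋ = 1451 + 395 - 131 = 1715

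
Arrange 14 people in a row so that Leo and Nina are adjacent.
Treat as block: (14-1)! × 2! = 6227020800 × 2 = 12454041600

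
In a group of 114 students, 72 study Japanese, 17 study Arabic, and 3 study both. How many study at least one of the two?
|A∪B| = |A| + |B| - |A∩B| = 72 + 17 - 3 = 86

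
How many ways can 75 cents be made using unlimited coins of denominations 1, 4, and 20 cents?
Coefficient of x^75 in 1/(1-x^1) · 1/(1-x^4) · 1/(1-x^20). Case on j = number of 20-cent coins (j = 0..3); remainder r = 75 - 20j is made from {1,4} in ⌊r/4⌋+1 ways. r = 75, 55, 35, 15 → 19 + 14 + 9 + 4 = 46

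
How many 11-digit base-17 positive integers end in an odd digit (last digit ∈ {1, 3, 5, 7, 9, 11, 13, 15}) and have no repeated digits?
Last∈{1,3,5,7,9,11,13,15}. Last=0: 0. Last nonzero: 8×15×P(15,9) = 217945728000. Total = 217945728000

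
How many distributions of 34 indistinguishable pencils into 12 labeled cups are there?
C(34+12-1, 12-1) = C(45, 11) = 10150595910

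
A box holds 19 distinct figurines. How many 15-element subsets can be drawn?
C(19,15) = 19!/(15!×4!) = 3876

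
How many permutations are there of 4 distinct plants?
4! = 24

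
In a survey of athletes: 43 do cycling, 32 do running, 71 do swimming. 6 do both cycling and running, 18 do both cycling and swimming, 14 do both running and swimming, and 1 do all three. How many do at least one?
|A∪B∪C| = 43+32+71-6-18-14+1 = 109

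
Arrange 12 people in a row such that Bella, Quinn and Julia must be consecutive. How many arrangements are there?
Treat the 3 as one block: (12-3+1)! × 3! = 3628800 × 6 = 21772800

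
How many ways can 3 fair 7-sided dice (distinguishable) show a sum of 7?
Coefficient of x^7 in (x + x² + ... + x^7)^3. By inclusion-exclusion on dice exceeding 7: Σ_j (-1)^j C(3,j)·C(7-1-7j, 2) = C(3,0)·C(6,2) = 1·15 = 15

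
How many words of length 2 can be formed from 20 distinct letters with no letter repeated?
P(20,2) = 20!/(20-2)! = 380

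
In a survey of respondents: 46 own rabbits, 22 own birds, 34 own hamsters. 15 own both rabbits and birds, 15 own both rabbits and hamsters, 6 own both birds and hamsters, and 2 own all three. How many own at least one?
|A∪B∪C| = 46+22+34-15-15-6+2 = 68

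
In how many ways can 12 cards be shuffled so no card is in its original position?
!12 = Σ_{j=0}^{12} (-1)^j·12!/j! = 479001600 - 479001600 + 239500800 - 79833600 + 19958400 - 3991680 + 665280 - 95040 + 11880 - 1320 + 132 - 12 + 1 = 176214841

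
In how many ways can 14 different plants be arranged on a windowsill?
14! = 87178291200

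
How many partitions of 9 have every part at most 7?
Let r_j(i) = number of partitions of i into parts ≤ j, for i = 0..9. r_1(i) = 1 for all i; r_j(i) = r_{j-1}(i) + r_j(i-j). Rows j = 2..7: ≤2: 1 1 2 2 3 3 4 4 5 5; ≤3: 1 1 2 3 4 5 7 8 10 12; ≤4: 1 1 2 3 5 6 9 11 15 18; ≤5: 1 1 2 3 5 7 10 13 18 23; ≤6: 1 1 2 3 5 7 11 14 20 26; ≤7: 1 1 2 3 5 7 11 15 21 28. r_7(9) = 28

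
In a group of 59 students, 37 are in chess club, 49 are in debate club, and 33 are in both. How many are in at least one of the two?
|A∪B| = |A| + |B| - |A∩B| = 37 + 49 - 33 = 53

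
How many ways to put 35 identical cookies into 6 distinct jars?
C(35+6-1, 6-1) = C(40, 5) = 658008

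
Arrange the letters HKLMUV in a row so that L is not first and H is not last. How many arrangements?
By inclusion-exclusion: 6! - 2×(6-1)! + (6-2)! = 720 - 240 + 24 = 504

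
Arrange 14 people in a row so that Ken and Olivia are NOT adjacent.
Total - adjacent = 14! - (14-1)!×2 = 87178291200 - 12454041600 = 74724249600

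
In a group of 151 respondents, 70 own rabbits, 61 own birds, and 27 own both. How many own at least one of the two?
|A∪B| = |A| + |B| - |A∩B| = 70 + 61 - 27 = 104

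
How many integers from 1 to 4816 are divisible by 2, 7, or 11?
⌊4816/2⌋+⌊4816/7⌋+⌊4816/11⌋ - ⌊4816/14⌋-⌊4816/22⌋-⌊4816/77⌋ + ⌊4816/154⌋ = 2408+688+437 - 344-218-62 + 31 = 2940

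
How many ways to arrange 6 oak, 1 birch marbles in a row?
7! / (6! × 1!) = 7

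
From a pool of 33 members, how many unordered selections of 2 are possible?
C(33,2) = 33!/(2!×31!) = 528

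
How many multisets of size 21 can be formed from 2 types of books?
C(21+2-1, 2-1) = C(22, 1) = 22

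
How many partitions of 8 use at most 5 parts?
By conjugation, equals partitions of 8 into parts ≤ 5. Let r_j(i) = number of partitions of i into parts ≤ j, for i = 0..8. r_1(i) = 1 for all i; r_j(i) = r_{j-1}(i) + r_j(i-j). Rows j = 2..5: ≤2: 1 1 2 2 3 3 4 4 5; ≤3: 1 1 2 3 4 5 7 8 10; ≤4: 1 1 2 3 5 6 9 11 15; ≤5: 1 1 2 3 5 7 10 13 18. r_5(8) = 18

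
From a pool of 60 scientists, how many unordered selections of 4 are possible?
C(60,4) = 60!/(4!×56!) = 487635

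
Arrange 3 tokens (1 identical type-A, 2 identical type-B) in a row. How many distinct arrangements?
3! / (1! × 2!) = 3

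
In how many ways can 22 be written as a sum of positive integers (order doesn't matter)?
Pentagonal recurrence p(n) = p(n-1) + p(n-2) - p(n-5) - p(n-7) + p(n-12) + p(n-15) - ... gives p(0..21) = 1, 1, 2, 3, 5, 7, 11, 15, 22, 30, 42, 56, 77, 101, 135, 176, 231, 297, 385, 490, 627, 792. p(22) = p(21) + p(20) - p(17) - p(15) + p(10) + p(7) - p(0) = 792 + 627 - 297 - 176 + 42 + 15 - 1 = 1002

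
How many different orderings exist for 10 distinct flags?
10! = 3628800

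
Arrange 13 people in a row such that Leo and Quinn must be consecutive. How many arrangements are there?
Treat the 2 as one block: (13-2+1)! × 2! = 479001600 × 2 = 958003200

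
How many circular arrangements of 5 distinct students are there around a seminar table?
Circular: fix one position, arrange the rest. (5-1)! = 24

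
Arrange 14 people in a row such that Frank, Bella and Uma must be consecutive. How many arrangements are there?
Treat the 3 as one block: (14-3+1)! × 3! = 479001600 × 6 = 2874009600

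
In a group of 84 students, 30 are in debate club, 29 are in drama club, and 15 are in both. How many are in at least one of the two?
|A∪B| = |A| + |B| - |A∩B| = 30 + 29 - 15 = 44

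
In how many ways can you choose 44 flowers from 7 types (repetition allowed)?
C(44+7-1, 7-1) = C(50, 6) = 15890700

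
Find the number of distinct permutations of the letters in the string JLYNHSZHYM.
10! / (2! × 1! × 1! × 2! × 1! × 1! × 1! × 1!) = 907200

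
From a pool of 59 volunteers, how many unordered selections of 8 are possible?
C(59,8) = 59!/(8!×51!) = 2217471399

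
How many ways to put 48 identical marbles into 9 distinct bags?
C(48+9-1, 9-1) = C(56, 8) = 1420494075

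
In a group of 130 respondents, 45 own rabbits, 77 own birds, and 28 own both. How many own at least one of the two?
|A∪B| = |A| + |B| - |A∩B| = 45 + 77 - 28 = 94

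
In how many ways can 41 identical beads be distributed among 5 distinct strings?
C(41+5-1, 5-1) = C(45, 4) = 148995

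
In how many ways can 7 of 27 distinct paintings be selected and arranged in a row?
P(27,7) = 27!/(27-7)! = 4475671200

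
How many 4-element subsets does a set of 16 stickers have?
C(16,4) = 16!/(4!×12!) = 1820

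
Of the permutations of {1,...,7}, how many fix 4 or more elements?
Exactly j fixed points: C(7,j)·!(7-j); sum over j ≥ 4 (derangement numbers via !m = (m-1)·(!(m-1) + !(m-2)): !0..!3 = 1, 0, 1, 2). Σ_{j=4}^{7} C(7,j)·!(7-j) = C(7,4)·!3 + C(7,5)·!2 + C(7,6)·!1 + C(7,7)·!0 = 35·2 + 21·1 + 7·0 + 1·1 = 92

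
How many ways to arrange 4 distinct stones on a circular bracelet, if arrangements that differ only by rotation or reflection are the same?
(4-1)!/2 = 6/2 = 3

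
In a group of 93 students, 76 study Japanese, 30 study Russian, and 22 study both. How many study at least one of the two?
|A∪B| = |A| + |B| - |A∩B| = 76 + 30 - 22 = 84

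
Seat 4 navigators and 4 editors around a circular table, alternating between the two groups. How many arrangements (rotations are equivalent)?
Fix one of the navigators: (4-1)! ways for the remaining navigators, × 4! ways for the editors = 6 × 24 = 144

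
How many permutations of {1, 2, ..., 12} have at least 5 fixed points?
Exactly j fixed points: C(12,j)·!(12-j); sum over j ≥ 5 (derangement numbers via !m = (m-1)·(!(m-1) + !(m-2)): !0..!7 = 1, 0, 1, 2, 9, 44, 265, 1854). Σ_{j=5}^{12} C(12,j)·!(12-j) = C(12,5)·!7 + C(12,6)·!6 + C(12,7)·!5 + C(12,8)·!4 + C(12,9)·!3 + C(12,10)·!2 + C(12,11)·!1 + C(12,12)·!0 = 792·1854 + 924·265 + 792·44 + 495·9 + 220·2 + 66·1 + 12·0 + 1·1 = 1753038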